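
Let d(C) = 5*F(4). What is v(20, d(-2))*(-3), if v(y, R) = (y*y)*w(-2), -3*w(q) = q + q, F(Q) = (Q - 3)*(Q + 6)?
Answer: -1600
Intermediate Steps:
F(Q) = (-3 + Q)*(6 + Q)
w(q) = -2*q/3 (w(q) = -(q + q)/3 = -2*q/3)
d(C) = 50 (d(C) = 5*(-18 + 4**2 + 3*4) = 5*(-18 + 16 + 12) = 5*10 = 50)
v(y, R) = 4*y**2/3 (v(y, R) = (y*y)*(-2/3*(-2)) = y**2*(4/3) = 4*y**2/3)
v(20, d(-2))*(-3) = ((4/3)*20**2)*(-3) = ((4/3)*400)*(-3) = (1600/3)*(-3) = -1600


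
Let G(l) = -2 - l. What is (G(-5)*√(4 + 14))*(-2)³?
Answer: -72*√2 ≈ -101.82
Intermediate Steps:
(G(-5)*√(4 + 14))*(-2)³ = ((-2 - 1*(-5))*√(4 + 14))*(-2)³ = ((-2 + 5)*√18)*(-8) = (3*(3*√2))*(-8) = (9*√2)*(-8) = -72*√2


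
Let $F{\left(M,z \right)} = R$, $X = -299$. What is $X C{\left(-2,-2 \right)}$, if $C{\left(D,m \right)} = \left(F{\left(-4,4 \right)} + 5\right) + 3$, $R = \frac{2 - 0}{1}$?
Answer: $-2990$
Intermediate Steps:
$R = 2$ ($R = \left(2 + 0\right) 1 = 2 \cdot 1 = 2$)
$F{\left(M,z \right)} = 2$
$C{\left(D,m \right)} = 10$ ($C{\left(D,m \right)} = \left(2 + 5\right) + 3 = 7 + 3 = 10$)
$X C{\left(-2,-2 \right)} = \left(-299\right) 10 = -2990$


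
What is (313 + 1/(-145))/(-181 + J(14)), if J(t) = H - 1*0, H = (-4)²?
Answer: -15128/7975 ≈ -1.8969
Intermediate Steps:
H = 16
J(t) = 16 (J(t) = 16 - 1*0 = 16 + 0 = 16)
(313 + 1/(-145))/(-181 + J(14)) = (313 + 1/(-145))/(-181 + 16) = (313 - 1/145)/(-165) = (45384/145)*(-1/165) = -15128/7975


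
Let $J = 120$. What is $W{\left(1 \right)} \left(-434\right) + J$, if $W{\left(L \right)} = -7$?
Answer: $3158$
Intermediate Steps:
$W{\left(1 \right)} \left(-434\right) + J = \left(-7\right) \left(-434\right) + 120 = 3038 + 120 = 3158$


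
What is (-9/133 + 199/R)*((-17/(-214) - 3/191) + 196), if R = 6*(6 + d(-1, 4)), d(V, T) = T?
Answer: 69258872881/108724840 ≈ 637.01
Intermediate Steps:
R = 60 (R = 6*(6 + 4) = 6*10 = 60)
(-9/133 + 199/R)*((-17/(-214) - 3/191) + 196) = (-9/133 + 199/60)*((-17/(-214) - 3/191) + 196) = (-9*1/133 + 199*(1/60))*((-17*(-1/214) - 3*1/191) + 196) = (-9/133 + 199/60)*((17/214 - 3/191) + 196) = 25927*(2605/40874 + 196)/7980 = (25927/7980)*(8013909/40874) = 69258872881/108724840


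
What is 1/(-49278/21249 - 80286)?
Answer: -7083/568682164 ≈ -1.2455e-5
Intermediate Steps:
1/(-49278/21249 - 80286) = 1/(-49278*1/21249 - 80286) = 1/(-16426/7083 - 80286) = 1/(-568682164/7083) = -7083/568682164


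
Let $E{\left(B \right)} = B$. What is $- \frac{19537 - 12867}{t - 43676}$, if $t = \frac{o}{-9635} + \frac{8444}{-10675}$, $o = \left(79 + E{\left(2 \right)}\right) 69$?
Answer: $\frac{5965510250}{39064138661} \approx 0.15271$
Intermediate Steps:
$o = 5589$ ($o = \left(79 + 2\right) 69 = 81 \cdot 69 = 5589$)
$t = - \frac{28204103}{20570725}$ ($t = \frac{5589}{-9635} + \frac{8444}{-10675} = 5589 \left(- \frac{1}{9635}\right) + 8444 \left(- \frac{1}{10675}\right) = - \frac{5589}{9635} - \frac{8444}{10675} = - \frac{28204103}{20570725} \approx -1.3711$)
$- \frac{19537 - 12867}{t - 43676} = - \frac{19537 - 12867}{- \frac{28204103}{20570725} - 43676} = - \frac{6670}{- \frac{898475189203}{20570725}} = - \frac{6670 \left(-20570725\right)}{898475189203} = \left(-1\right) \left(- \frac{5965510250}{39064138661}\right) = \frac{5965510250}{39064138661}$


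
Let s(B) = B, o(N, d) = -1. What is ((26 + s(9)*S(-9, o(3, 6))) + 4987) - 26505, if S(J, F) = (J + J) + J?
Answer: -21735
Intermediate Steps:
S(J, F) = 3*J (S(J, F) = 2*J + J = 3*J)
((26 + s(9)*S(-9, o(3, 6))) + 4987) - 26505 = ((26 + 9*(3*(-9))) + 4987) - 26505 = ((26 + 9*(-27)) + 4987) - 26505 = ((26 - 243) + 4987) - 26505 = (-217 + 4987) - 26505 = 4770 - 26505 = -21735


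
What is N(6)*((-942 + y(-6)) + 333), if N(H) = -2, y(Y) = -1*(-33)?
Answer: 1152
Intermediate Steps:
y(Y) = 33
N(6)*((-942 + y(-6)) + 333) = -2*((-942 + 33) + 333) = -2*(-909 + 333) = -2*(-576) = 1152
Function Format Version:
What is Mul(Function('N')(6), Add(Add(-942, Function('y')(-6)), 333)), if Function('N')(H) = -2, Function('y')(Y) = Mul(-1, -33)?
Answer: 1152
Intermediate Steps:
Function('y')(Y) = 33
Mul(Function('N')(6), Add(Add(-942, Function('y')(-6)), 333)) = Mul(-2, Add(Add(-942, 33), 333)) = Mul(-2, Add(-909, 333)) = Mul(-2, -576) = 1152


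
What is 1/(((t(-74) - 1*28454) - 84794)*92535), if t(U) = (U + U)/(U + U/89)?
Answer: -3/31437661999 ≈ -9.5427e-11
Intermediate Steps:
t(U) = 89/45 (t(U) = (2*U)/(U + U*(1/89)) = (2*U)/(U + U/89) = (2*U)/((90*U/89)) = (2*U)*(89/(90*U)) = 89/45)
1/(((t(-74) - 1*28454) - 84794)*92535) = 1/(((89/45 - 1*28454) - 84794)*92535) = (1/92535)/((89/45 - 28454) - 84794) = (1/92535)/(-1280341/45 - 84794) = (1/92535)/(-5096071/45) = -45/5096071*1/92535 = -3/31437661999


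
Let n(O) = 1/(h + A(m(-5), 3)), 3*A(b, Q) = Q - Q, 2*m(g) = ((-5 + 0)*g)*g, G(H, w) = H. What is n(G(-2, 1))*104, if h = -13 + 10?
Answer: -104/3 ≈ -34.667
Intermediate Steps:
m(g) = -5*g**2/2 (m(g) = (((-5 + 0)*g)*g)/2 = ((-5*g)*g)/2 = (-5*g**2)/2 = -5*g**2/2)
A(b, Q) = 0 (A(b, Q) = (Q - Q)/3 = (1/3)*0 = 0)
h = -3
n(O) = -1/3 (n(O) = 1/(-3 + 0) = 1/(-3) = -1/3)
n(G(-2, 1))*104 = -1/3*104 = -104/3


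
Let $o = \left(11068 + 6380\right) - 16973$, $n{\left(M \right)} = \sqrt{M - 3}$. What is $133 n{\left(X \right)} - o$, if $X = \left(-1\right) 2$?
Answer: $-475 + 133 i \sqrt{5} \approx -475.0 + 297.4 i$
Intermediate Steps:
$X = -2$
$n{\left(M \right)} = \sqrt{-3 + M}$
$o = 475$ ($o = 17448 - 16973 = 475$)
$133 n{\left(X \right)} - o = 133 \sqrt{-3 - 2} - 475 = 133 \sqrt{-5} - 475 = 133 i \sqrt{5} - 475 = -475 + 133 i \sqrt{5}$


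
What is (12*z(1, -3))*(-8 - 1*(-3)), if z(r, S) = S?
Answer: 180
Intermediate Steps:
(12*z(1, -3))*(-8 - 1*(-3)) = (12*(-3))*(-8 - 1*(-3)) = -36*(-8 + 3) = -36*(-5) = 180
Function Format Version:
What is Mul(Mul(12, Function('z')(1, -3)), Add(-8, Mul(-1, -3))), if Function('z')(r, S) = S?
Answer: 180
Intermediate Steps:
Mul(Mul(12, Function('z')(1, -3)), Add(-8, Mul(-1, -3))) = Mul(Mul(12, -3), Add(-8, Mul(-1, -3))) = Mul(-36, Add(-8, 3)) = Mul(-36, -5) = 180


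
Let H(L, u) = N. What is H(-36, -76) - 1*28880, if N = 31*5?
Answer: -28725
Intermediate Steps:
N = 155
H(L, u) = 155
H(-36, -76) - 1*28880 = 155 - 1*28880 = 155 - 28880 = -28725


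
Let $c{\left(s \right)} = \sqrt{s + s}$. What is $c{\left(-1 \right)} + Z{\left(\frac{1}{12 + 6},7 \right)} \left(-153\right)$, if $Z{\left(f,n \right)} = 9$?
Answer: $-1377 + i \sqrt{2} \approx -1377.0 + 1.4142 i$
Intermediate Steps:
$c{\left(s \right)} = \sqrt{2} \sqrt{s}$ ($c{\left(s \right)} = \sqrt{2 s} = \sqrt{2} \sqrt{s}$)
$c{\left(-1 \right)} + Z{\left(\frac{1}{12 + 6},7 \right)} \left(-153\right) = \sqrt{2} \sqrt{-1} + 9 \left(-153\right) = \sqrt{2} i - 1377 = i \sqrt{2} - 1377 = -1377 + i \sqrt{2}$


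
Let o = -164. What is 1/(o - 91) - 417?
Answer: -106336/255 ≈ -417.00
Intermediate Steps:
1/(o - 91) - 417 = 1/(-164 - 91) - 417 = 1/(-255) - 417 = -1/255 - 417 = -106336/255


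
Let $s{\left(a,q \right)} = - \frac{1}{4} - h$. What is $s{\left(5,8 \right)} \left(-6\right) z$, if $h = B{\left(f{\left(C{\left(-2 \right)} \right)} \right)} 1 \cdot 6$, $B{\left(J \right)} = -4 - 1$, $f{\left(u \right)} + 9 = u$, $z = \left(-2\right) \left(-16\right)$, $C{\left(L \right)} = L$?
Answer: $-5712$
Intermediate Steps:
$z = 32$
$f{\left(u \right)} = -9 + u$
$B{\left(J \right)} = -5$
$h = -30$ ($h = \left(-5\right) 1 \cdot 6 = \left(-5\right) 6 = -30$)
$s{\left(a,q \right)} = \frac{119}{4}$ ($s{\left(a,q \right)} = - \frac{1}{4} - -30 = \left(-1\right) \frac{1}{4} + 30 = - \frac{1}{4} + 30 = \frac{119}{4}$)
$s{\left(5,8 \right)} \left(-6\right) z = \frac{119}{4} \left(-6\right) 32 = \left(- \frac{357}{2}\right) 32 = -5712$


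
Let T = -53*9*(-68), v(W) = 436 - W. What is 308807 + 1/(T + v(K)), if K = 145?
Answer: 10106326690/32727 ≈ 3.0881e+5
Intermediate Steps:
T = 32436 (T = -477*(-68) = 32436)
308807 + 1/(T + v(K)) = 308807 + 1/(32436 + (436 - 1*145)) = 308807 + 1/(32436 + (436 - 145)) = 308807 + 1/(32436 + 291) = 308807 + 1/32727 = 10106326690/32727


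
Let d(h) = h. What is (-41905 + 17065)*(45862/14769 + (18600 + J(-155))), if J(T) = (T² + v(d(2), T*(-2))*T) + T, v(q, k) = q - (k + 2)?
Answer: -1229980882640/547 ≈ -2.2486e+9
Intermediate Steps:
v(q, k) = -2 + q - k (v(q, k) = q - (2 + k) = q + (-2 - k) = -2 + q - k)
J(T) = T + 3*T² (J(T) = (T² + (-2 + 2 - T*(-2))*T) + T = (T² + (-2 + 2 - (-2)*T)*T) + T = (T² + (-2 + 2 + 2*T)*T) + T = (T² + (2*T)*T) + T = (T² + 2*T²) + T = 3*T² + T = T + 3*T²)
(-41905 + 17065)*(45862/14769 + (18600 + J(-155))) = (-41905 + 17065)*(45862/14769 + (18600 - 155*(1 + 3*(-155)))) = -24840*(45862*(1/14769) + (18600 - 155*(1 - 465))) = -24840*(45862/14769 + (18600 - 155*(-464))) = -24840*(45862/14769 + (18600 + 71920)) = -24840*(45862/14769 + 90520) = -24840*1336935742/14769 = -1229980882640/547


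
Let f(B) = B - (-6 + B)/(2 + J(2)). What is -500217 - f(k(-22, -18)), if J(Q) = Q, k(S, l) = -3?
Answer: -2000865/4 ≈ -5.0022e+5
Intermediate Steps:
f(B) = 3/2 + 3*B/4 (f(B) = B - (-6 + B)/(2 + 2) = B - (-6 + B)/4 = B - (-3/2 + B/4) = B + (3/2 - B/4) = 3/2 + 3*B/4)
-500217 - f(k(-22, -18)) = -500217 - (3/2 + (¾)*(-3)) = -500217 - (3/2 - 9/4) = -500217 - 1*(-¾) = -500217 + ¾ = -2000865/4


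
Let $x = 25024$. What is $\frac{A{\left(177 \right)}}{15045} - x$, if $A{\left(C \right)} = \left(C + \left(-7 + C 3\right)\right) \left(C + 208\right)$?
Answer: $- \frac{75243239}{3009} \approx -25006.0$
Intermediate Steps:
$A{\left(C \right)} = \left(-7 + 4 C\right) \left(208 + C\right)$ ($A{\left(C \right)} = \left(C + \left(-7 + 3 C\right)\right) \left(208 + C\right) = \left(-7 + 4 C\right) \left(208 + C\right)$)
$\frac{A{\left(177 \right)}}{15045} - x = \frac{-1456 + 4 \cdot 177^{2} + 825 \cdot 177}{15045} - 25024 = \left(-1456 + 4 \cdot 31329 + 146025\right) \frac{1}{15045} - 25024 = \left(-1456 + 125316 + 146025\right) \frac{1}{15045} - 25024 = 269885 \cdot \frac{1}{15045} - 25024 = \frac{53977}{3009} - 25024 = - \frac{75243239}{3009}$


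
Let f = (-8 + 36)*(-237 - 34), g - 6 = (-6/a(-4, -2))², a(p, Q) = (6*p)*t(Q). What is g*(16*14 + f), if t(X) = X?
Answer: -708785/16 ≈ -44299.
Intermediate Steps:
a(p, Q) = 6*Q*p (a(p, Q) = (6*p)*Q = 6*Q*p)
g = 385/64 (g = 6 + (-6/(6*(-2)*(-4)))² = 6 + (-6/48)² = 6 + (-6*1/48)² = 6 + (-⅛)² = 6 + 1/64 = 385/64 ≈ 6.0156)
f = -7588 (f = 28*(-271) = -7588)
g*(16*14 + f) = 385*(16*14 - 7588)/64 = 385*(224 - 7588)/64 = (385/64)*(-7364) = -708785/16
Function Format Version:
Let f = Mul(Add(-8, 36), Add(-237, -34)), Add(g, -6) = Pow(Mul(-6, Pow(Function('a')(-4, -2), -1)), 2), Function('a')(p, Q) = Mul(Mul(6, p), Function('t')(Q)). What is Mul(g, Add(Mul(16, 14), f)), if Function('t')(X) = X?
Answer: Rational(-708785, 16) ≈ -44299.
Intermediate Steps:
Function('a')(p, Q) = Mul(6, Q, p) (Function('a')(p, Q) = Mul(Mul(6, p), Q) = Mul(6, Q, p))
g = Rational(385, 64) (g = Add(6, Pow(Mul(-6, Pow(Mul(6, -2, -4), -1)), 2)) = Add(6, Pow(Mul(-6, Pow(48, -1)), 2)) = Add(6, Pow(Mul(-6, Rational(1, 48)), 2)) = Add(6, Pow(Rational(-1, 8), 2)) = Add(6, Rational(1, 64)) = Rational(385, 64) ≈ 6.0156)
f = -7588 (f = Mul(28, -271) = -7588)
Mul(g, Add(Mul(16, 14), f)) = Mul(Rational(385, 64), Add(Mul(16, 14), -7588)) = Mul(Rational(385, 64), Add(224, -7588)) = Mul(Rational(385, 64), -7364) = Rational(-708785, 16)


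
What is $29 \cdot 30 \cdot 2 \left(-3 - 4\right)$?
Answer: $-12180$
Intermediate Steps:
$29 \cdot 30 \cdot 2 \left(-3 - 4\right) = 870 \cdot 2 \left(-7\right) = 870 \left(-14\right) = -12180$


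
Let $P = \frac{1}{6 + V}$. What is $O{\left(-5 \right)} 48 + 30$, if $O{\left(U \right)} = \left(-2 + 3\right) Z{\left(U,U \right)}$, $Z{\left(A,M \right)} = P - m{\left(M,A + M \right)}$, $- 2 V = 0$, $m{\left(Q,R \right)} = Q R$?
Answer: $-2362$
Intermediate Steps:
$V = 0$ ($V = \left(- \frac{1}{2}\right) 0 = 0$)
$P = \frac{1}{6}$ ($P = \frac{1}{6 + 0} = \frac{1}{6} \approx 0.16667$)
$Z{\left(A,M \right)} = \frac{1}{6} - M \left(A + M\right)$
$O{\left(U \right)} = \frac{1}{6} - 2 U^{2}$ ($O{\left(U \right)} = \left(-2 + 3\right) \left(\frac{1}{6} - U \left(U + U\right)\right) = 1 \left(\frac{1}{6} - U 2 U\right) = 1 \left(\frac{1}{6} - 2 U^{2}\right) = \frac{1}{6} - 2 U^{2}$)
$O{\left(-5 \right)} 48 + 30 = \left(\frac{1}{6} - 2 \left(-5\right)^{2}\right) 48 + 30 = \left(\frac{1}{6} - 50\right) 48 + 30 = \left(- \frac{299}{6}\right) 48 + 30 = -2392 + 30 = -2362$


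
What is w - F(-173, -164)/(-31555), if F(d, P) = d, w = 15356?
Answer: 484558407/31555 ≈ 15356.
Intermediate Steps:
w - F(-173, -164)/(-31555) = 15356 - (-173)/(-31555) = 15356 - (-173)*(-1)/31555 = 15356 - 1*173/31555 = 15356 - 173/31555 = 484558407/31555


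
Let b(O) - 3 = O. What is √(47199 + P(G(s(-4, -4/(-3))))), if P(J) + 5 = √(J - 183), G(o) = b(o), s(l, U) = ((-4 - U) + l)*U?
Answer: √(424746 + 6*I*√433)/3 ≈ 217.24 + 0.031929*I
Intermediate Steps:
b(O) = 3 + O
s(l, U) = U*(-4 + l - U) (s(l, U) = (-4 + l - U)*U = U*(-4 + l - U))
G(o) = 3 + o
P(J) = -5 + √(-183 + J) (P(J) = -5 + √(J - 183) = -5 + √(-183 + J))
√(47199 + P(G(s(-4, -4/(-3))))) = √(47199 + (-5 + √(-183 + (3 + (-4/(-3))*(-4 - 4 - (-4)/(-3)))))) = √(47199 + (-5 + √(-183 + (3 + (-4*(-⅓))*(-4 - 4 - (-4)*(-1)/3))))) = √(47199 + (-5 + √(-183 + (3 + 4*(-4 - 4 - 1*4/3)/3)))) = √(47199 + (-5 + √(-183 + (3 + 4*(-4 - 4 - 4/3)/3)))) = √(47199 + (-5 + √(-183 + (3 + (4/3)*(-28/3))))) = √(47199 + (-5 + √(-183 + (3 - 112/9)))) = √(47199 + (-5 + √(-183 - 85/9))) = √(47199 + (-5 + √(-1732/9))) = √(47199 + (-5 + 2*I*√433/3)) = √(47194 + 2*I*√433/3)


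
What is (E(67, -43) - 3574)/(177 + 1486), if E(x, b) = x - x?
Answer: -3574/1663 ≈ -2.1491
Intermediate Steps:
E(x, b) = 0
(E(67, -43) - 3574)/(177 + 1486) = (0 - 3574)/(177 + 1486) = -3574/1663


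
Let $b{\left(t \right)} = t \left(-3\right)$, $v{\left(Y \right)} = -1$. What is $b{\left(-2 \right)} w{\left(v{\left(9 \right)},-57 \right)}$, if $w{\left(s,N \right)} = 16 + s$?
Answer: $90$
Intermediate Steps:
$b{\left(t \right)} = - 3 t$
$b{\left(-2 \right)} w{\left(v{\left(9 \right)},-57 \right)} = \left(-3\right) \left(-2\right) \left(16 - 1\right) = 6 \cdot 15 = 90$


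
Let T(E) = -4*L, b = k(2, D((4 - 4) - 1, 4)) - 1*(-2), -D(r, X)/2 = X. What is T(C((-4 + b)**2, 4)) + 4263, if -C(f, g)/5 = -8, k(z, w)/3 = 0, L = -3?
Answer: 4275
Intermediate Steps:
D(r, X) = -2*X
k(z, w) = 0 (k(z, w) = 3*0 = 0)
b = 2 (b = 0 - 1*(-2) = 0 + 2 = 2)
C(f, g) = 40 (C(f, g) = -5*(-8) = 40)
T(E) = 12 (T(E) = -4*(-3) = 12)
T(C((-4 + b)**2, 4)) + 4263 = 12 + 4263 = 4275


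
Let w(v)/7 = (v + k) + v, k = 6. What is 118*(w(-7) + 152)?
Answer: 11328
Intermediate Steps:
w(v) = 42 + 14*v (w(v) = 7*((v + 6) + v) = 7*((6 + v) + v) = 7*(6 + 2*v) = 42 + 14*v)
118*(w(-7) + 152) = 118*((42 + 14*(-7)) + 152) = 118*((42 - 98) + 152) = 118*(-56 + 152) = 118*96 = 11328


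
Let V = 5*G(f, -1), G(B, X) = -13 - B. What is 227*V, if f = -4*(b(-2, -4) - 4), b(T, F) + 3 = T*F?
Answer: -10215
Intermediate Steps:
b(T, F) = -3 + F*T (b(T, F) = -3 + T*F = -3 + F*T)
f = -4 (f = -4*((-3 - 4*(-2)) - 4) = -4*((-3 + 8) - 4) = -4*(5 - 4) = -4*1 = -4)
V = -45 (V = 5*(-13 - 1*(-4)) = 5*(-13 + 4) = 5*(-9) = -45)
227*V = 227*(-45) = -10215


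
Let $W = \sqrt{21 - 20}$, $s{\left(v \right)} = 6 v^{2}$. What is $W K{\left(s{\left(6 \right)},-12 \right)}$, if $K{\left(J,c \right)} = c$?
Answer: $-12$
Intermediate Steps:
$W = 1$ ($W = \sqrt{1} = 1$)
$W K{\left(s{\left(6 \right)},-12 \right)} = 1 \left(-12\right) = -12$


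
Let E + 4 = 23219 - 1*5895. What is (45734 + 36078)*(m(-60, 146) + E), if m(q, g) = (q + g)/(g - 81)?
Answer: 92110985432/65 ≈ 1.4171e+9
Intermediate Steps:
m(q, g) = (g + q)/(-81 + g)
E = 17320 (E = -4 + (23219 - 1*5895) = -4 + (23219 - 5895) = -4 + 17324 = 17320)
(45734 + 36078)*(m(-60, 146) + E) = (45734 + 36078)*((146 - 60)/(-81 + 146) + 17320) = 81812*(86/65 + 17320) = 81812*(1125886/65) = 92110985432/65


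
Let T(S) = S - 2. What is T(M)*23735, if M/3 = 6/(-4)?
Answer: -308555/2 ≈ -1.5428e+5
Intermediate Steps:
M = -9/2 (M = 3*(6/(-4)) = 3*(6*(-¼)) = 3*(-3/2) = -9/2 ≈ -4.5000)
T(S) = -2 + S
T(M)*23735 = (-2 - 9/2)*23735 = -13/2*23735 = -308555/2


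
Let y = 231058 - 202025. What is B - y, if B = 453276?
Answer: 424243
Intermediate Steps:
y = 29033
B - y = 453276 - 1*29033 = 453276 - 29033 = 424243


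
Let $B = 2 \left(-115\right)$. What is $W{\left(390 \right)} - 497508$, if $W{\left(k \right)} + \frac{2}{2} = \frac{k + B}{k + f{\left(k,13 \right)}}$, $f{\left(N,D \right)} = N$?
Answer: $- \frac{19402843}{39} \approx -4.9751 \cdot 10^{5}$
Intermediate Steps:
$B = -230$
$W{\left(k \right)} = -1 + \frac{-230 + k}{2 k}$ ($W{\left(k \right)} = -1 + \frac{k - 230}{k + k} = -1 + \frac{-230 + k}{2 k}$)
$W{\left(390 \right)} - 497508 = \frac{-230 - 390}{2 \cdot 390} - 497508 = \frac{1}{2} \cdot \frac{1}{390} \left(-230 - 390\right) - 497508 = \frac{1}{2} \cdot \frac{1}{390} \left(-620\right) - 497508 = - \frac{31}{39} - 497508 = - \frac{19402843}{39}$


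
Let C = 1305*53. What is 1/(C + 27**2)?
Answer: 1/69894 ≈ 1.4307e-5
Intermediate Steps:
C = 69165
1/(C + 27**2) = 1/(69165 + 27**2) = 1/(69165 + 729) = 1/69894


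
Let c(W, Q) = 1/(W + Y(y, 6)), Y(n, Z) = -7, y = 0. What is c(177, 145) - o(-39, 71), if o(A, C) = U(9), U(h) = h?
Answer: -1529/170 ≈ -8.9941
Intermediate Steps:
o(A, C) = 9
c(W, Q) = 1/(-7 + W) (c(W, Q) = 1/(W - 7) = 1/(-7 + W))
c(177, 145) - o(-39, 71) = 1/(-7 + 177) - 1*9 = 1/170 - 9 = -1529/170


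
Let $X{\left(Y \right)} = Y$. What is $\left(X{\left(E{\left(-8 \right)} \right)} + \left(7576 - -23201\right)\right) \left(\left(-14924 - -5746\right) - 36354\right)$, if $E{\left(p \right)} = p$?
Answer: $-1400974108$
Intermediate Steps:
$\left(X{\left(E{\left(-8 \right)} \right)} + \left(7576 - -23201\right)\right) \left(\left(-14924 - -5746\right) - 36354\right) = \left(-8 + \left(7576 - -23201\right)\right) \left(\left(-14924 - -5746\right) - 36354\right) = \left(-8 + \left(7576 + 23201\right)\right) \left(\left(-14924 + 5746\right) - 36354\right) = \left(-8 + 30777\right) \left(-9178 - 36354\right) = 30769 \left(-45532\right) = -1400974108$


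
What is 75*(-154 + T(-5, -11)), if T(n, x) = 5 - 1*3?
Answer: -11400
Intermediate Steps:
T(n, x) = 2 (T(n, x) = 5 - 3 = 2)
75*(-154 + T(-5, -11)) = 75*(-154 + 2) = 75*(-152) = -11400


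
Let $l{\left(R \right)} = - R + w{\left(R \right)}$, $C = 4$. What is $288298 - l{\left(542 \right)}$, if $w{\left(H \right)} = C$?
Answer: $288836$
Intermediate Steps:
$w{\left(H \right)} = 4$
$l{\left(R \right)} = 4 - R$ ($l{\left(R \right)} = - R + 4 = 4 - R$)
$288298 - l{\left(542 \right)} = 288298 - \left(4 - 542\right) = 288298 - -538 = 288298 + 538 = 288836$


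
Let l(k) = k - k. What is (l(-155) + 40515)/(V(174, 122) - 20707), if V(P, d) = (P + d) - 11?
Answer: -40515/20422 ≈ -1.9839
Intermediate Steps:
V(P, d) = -11 + P + d
l(k) = 0
(l(-155) + 40515)/(V(174, 122) - 20707) = (0 + 40515)/((-11 + 174 + 122) - 20707) = 40515/(285 - 20707) = 40515/(-20422) = 40515*(-1/20422) = -40515/20422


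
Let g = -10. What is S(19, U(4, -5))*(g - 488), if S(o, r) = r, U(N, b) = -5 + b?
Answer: 4980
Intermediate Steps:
S(19, U(4, -5))*(g - 488) = (-5 - 5)*(-10 - 488) = -10*(-498) = 4980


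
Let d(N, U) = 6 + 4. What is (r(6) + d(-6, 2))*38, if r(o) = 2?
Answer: 456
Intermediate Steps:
d(N, U) = 10
(r(6) + d(-6, 2))*38 = (2 + 10)*38 = 12*38 = 456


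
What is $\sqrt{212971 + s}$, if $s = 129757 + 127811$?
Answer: $\sqrt{470539} \approx 685.96$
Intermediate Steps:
$s = 257568$
$\sqrt{212971 + s} = \sqrt{212971 + 257568} = \sqrt{470539}$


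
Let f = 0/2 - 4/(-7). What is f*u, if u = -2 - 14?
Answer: -64/7 ≈ -9.1429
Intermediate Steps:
u = -16
f = 4/7 (f = 0*(½) - 4*(-⅐) = 0 + 4/7 = 4/7 ≈ 0.57143)
f*u = (4/7)*(-16) = -64/7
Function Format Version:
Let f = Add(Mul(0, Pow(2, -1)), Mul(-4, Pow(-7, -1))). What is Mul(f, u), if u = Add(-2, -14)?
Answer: Rational(-64, 7) ≈ -9.1429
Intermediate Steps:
u = -16
f = Rational(4, 7) (f = Add(Mul(0, Rational(1, 2)), Mul(-4, Rational(-1, 7))) = Add(0, Rational(4, 7)) = Rational(4, 7) ≈ 0.57143)
Mul(f, u) = Mul(Rational(4, 7), -16) = Rational(-64, 7)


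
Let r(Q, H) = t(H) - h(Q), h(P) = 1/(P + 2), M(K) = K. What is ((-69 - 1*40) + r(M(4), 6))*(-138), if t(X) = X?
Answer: 14237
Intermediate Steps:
h(P) = 1/(2 + P)
r(Q, H) = H - 1/(2 + Q)
((-69 - 1*40) + r(M(4), 6))*(-138) = ((-69 - 1*40) + (-1 + 6*(2 + 4))/(2 + 4))*(-138) = ((-69 - 40) + (-1 + 6*6)/6)*(-138) = (-109 + (-1 + 36)/6)*(-138) = (-109 + (⅙)*35)*(-138) = (-109 + 35/6)*(-138) = -619/6*(-138) = 14237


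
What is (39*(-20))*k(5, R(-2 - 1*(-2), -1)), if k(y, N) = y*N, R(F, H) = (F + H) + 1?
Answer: 0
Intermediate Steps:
R(F, H) = 1 + F + H
k(y, N) = N*y
(39*(-20))*k(5, R(-2 - 1*(-2), -1)) = (39*(-20))*((1 + (-2 - 1*(-2)) - 1)*5) = -780*(1 + (-2 + 2) - 1)*5 = -780*(1 + 0 - 1)*5 = -0*5 = -780*0 = 0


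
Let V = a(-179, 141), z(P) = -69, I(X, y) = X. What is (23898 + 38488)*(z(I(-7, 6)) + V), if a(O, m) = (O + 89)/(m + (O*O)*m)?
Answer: -3241334377548/752987 ≈ -4.3046e+6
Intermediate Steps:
a(O, m) = (89 + O)/(m + m*O**2) (a(O, m) = (89 + O)/(m + O**2*m) = (89 + O)/(m + m*O**2))
V = -15/752987 (V = (89 - 179)/(141*(1 + (-179)**2)) = (1/141)*(-90)/(1 + 32041) = (1/141)*(-90)/32042 = (1/141)*(1/32042)*(-90) = -15/752987 ≈ -1.9921e-5)
(23898 + 38488)*(z(I(-7, 6)) + V) = (23898 + 38488)*(-69 - 15/752987) = 62386*(-51956118/752987) = -3241334377548/752987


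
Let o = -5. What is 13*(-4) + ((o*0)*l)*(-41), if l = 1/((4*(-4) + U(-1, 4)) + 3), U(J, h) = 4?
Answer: -52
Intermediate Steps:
l = -⅑ (l = 1/((4*(-4) + 4) + 3) = 1/((-16 + 4) + 3) = 1/(-12 + 3) = 1/(-9) = -⅑ ≈ -0.11111)
13*(-4) + ((o*0)*l)*(-41) = 13*(-4) + (-5*0*(-⅑))*(-41) = -52 + (0*(-⅑))*(-41) = -52 + 0*(-41) = -52 + 0 = -52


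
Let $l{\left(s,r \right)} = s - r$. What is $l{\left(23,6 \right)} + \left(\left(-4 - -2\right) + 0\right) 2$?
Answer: $13$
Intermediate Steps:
$l{\left(23,6 \right)} + \left(\left(-4 - -2\right) + 0\right) 2 = \left(23 - 6\right) + \left(\left(-4 - -2\right) + 0\right) 2 = \left(23 - 6\right) + \left(\left(-4 + 2\right) + 0\right) 2 = 17 + \left(-2 + 0\right) 2 = 17 - 4 = 13$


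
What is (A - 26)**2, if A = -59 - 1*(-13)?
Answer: 5184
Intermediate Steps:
A = -46 (A = -59 + 13 = -46)
(A - 26)**2 = (-46 - 26)**2 = (-72)**2 = 5184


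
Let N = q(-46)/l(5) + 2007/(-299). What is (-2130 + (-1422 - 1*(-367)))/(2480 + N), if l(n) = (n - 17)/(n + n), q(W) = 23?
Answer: -5713890/4402693 ≈ -1.2978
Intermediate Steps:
l(n) = (-17 + n)/(2*n) (l(n) = (-17 + n)/((2*n)) = (-17 + n)*(1/(2*n)) = (-17 + n)/(2*n))
N = -46427/1794 (N = 23/(((1/2)*(-17 + 5)/5)) + 2007/(-299) = 23/(((1/2)*(1/5)*(-12))) + 2007*(-1/299) = 23/(-6/5) - 2007/299 = 23*(-5/6) - 2007/299 = -115/6 - 2007/299 = -46427/1794 ≈ -25.879)
(-2130 + (-1422 - 1*(-367)))/(2480 + N) = (-2130 + (-1422 - 1*(-367)))/(2480 - 46427/1794) = (-2130 + (-1422 + 367))/(4402693/1794) = (-2130 - 1055)*(1794/4402693) = -3185*1794/4402693 = -5713890/4402693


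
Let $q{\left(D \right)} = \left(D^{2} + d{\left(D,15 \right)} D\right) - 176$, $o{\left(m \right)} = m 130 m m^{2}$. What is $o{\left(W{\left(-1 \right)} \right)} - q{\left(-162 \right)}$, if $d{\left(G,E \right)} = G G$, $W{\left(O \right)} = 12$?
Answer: $6921140$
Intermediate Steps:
$d{\left(G,E \right)} = G^{2}$
$o{\left(m \right)} = 130 m^{4}$ ($o{\left(m \right)} = 130 m m m^{2} = 130 m^{2} m^{2} = 130 m^{4}$)
$q{\left(D \right)} = -176 + D^{2} + D^{3}$ ($q{\left(D \right)} = \left(D^{2} + D^{2} D\right) - 176 = \left(D^{2} + D^{3}\right) - 176 = -176 + D^{2} + D^{3}$)
$o{\left(W{\left(-1 \right)} \right)} - q{\left(-162 \right)} = 130 \cdot 12^{4} - \left(-176 + \left(-162\right)^{2} + \left(-162\right)^{3}\right) = 130 \cdot 20736 - \left(-176 + 26244 - 4251528\right) = 2695680 - -4225460 = 2695680 + 4225460 = 6921140$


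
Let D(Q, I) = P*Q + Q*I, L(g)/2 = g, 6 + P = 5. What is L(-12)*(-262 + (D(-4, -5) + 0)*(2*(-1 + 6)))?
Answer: 528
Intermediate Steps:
P = -1 (P = -6 + 5 = -1)
L(g) = 2*g
D(Q, I) = -Q + I*Q (D(Q, I) = -Q + Q*I = -Q + I*Q)
L(-12)*(-262 + (D(-4, -5) + 0)*(2*(-1 + 6))) = (2*(-12))*(-262 + (-4*(-1 - 5) + 0)*(2*(-1 + 6))) = -24*(-262 + (-4*(-6) + 0)*(2*5)) = -24*(-262 + (24 + 0)*10) = -24*(-262 + 24*10) = -24*(-262 + 240) = -24*(-22) = 528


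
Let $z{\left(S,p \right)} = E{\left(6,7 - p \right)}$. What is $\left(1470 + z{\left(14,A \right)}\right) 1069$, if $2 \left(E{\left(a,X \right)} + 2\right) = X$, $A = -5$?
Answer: $1575706$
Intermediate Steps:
$E{\left(a,X \right)} = -2 + \frac{X}{2}$
$z{\left(S,p \right)} = \frac{3}{2} - \frac{p}{2}$ ($z{\left(S,p \right)} = -2 + \frac{7 - p}{2} = -2 - \left(- \frac{7}{2} + \frac{p}{2}\right) = \frac{3}{2} - \frac{p}{2}$)
$\left(1470 + z{\left(14,A \right)}\right) 1069 = \left(1470 + \left(\frac{3}{2} - - \frac{5}{2}\right)\right) 1069 = \left(1470 + \left(\frac{3}{2} + \frac{5}{2}\right)\right) 1069 = \left(1470 + 4\right) 1069 = 1474 \cdot 1069 = 1575706$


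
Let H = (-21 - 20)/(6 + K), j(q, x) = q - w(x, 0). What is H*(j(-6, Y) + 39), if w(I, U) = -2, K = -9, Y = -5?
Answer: 1435/3 ≈ 478.33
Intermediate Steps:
j(q, x) = 2 + q (j(q, x) = q - 1*(-2) = q + 2 = 2 + q)
H = 41/3 (H = (-21 - 20)/(6 - 9) = -41/(-3) = -41*(-⅓) = 41/3 ≈ 13.667)
H*(j(-6, Y) + 39) = 41*((2 - 6) + 39)/3 = 41*(-4 + 39)/3 = (41/3)*35 = 1435/3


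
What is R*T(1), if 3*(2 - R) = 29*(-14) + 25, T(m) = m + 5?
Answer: 774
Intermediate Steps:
T(m) = 5 + m
R = 129 (R = 2 - (29*(-14) + 25)/3 = 2 - (-406 + 25)/3 = 2 - 1/3*(-381) = 2 + 127 = 129)
R*T(1) = 129*(5 + 1) = 129*6 = 774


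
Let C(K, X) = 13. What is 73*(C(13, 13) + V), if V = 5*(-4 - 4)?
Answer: -1971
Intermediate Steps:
V = -40 (V = 5*(-8) = -40)
73*(C(13, 13) + V) = 73*(13 - 40) = 73*(-27) = -1971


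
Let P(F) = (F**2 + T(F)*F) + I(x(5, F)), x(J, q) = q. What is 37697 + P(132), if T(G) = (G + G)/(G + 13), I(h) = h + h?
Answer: 8065673/145 ≈ 55625.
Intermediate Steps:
I(h) = 2*h
T(G) = 2*G/(13 + G) (T(G) = (2*G)/(13 + G) = 2*G/(13 + G))
P(F) = F**2 + 2*F + 2*F**2/(13 + F) (P(F) = (F**2 + (2*F/(13 + F))*F) + 2*F = (F**2 + 2*F**2/(13 + F)) + 2*F = F**2 + 2*F + 2*F**2/(13 + F))
37697 + P(132) = 37697 + 132*(26 + 132**2 + 17*132)/(13 + 132) = 37697 + 132*(26 + 17424 + 2244)/145 = 37697 + 132*(1/145)*19694 = 37697 + 2599608/145 = 8065673/145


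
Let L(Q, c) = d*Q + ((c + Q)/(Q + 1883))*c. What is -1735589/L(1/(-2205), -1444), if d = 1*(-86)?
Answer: -7944824283436215/5069171808812 ≈ -1567.3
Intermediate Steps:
d = -86
L(Q, c) = -86*Q + c*(Q + c)/(1883 + Q) (L(Q, c) = -86*Q + ((c + Q)/(Q + 1883))*c = -86*Q + ((Q + c)/(1883 + Q))*c = -86*Q + c*(Q + c)/(1883 + Q))
-1735589/L(1/(-2205), -1444) = -1735589*(1883 + 1/(-2205))/((-1444)² - 161938/(-2205) - 86*(1/(-2205))² - 1444/(-2205)) = -1735589*(1883 - 1/2205)/(2085136 - 161938*(-1/2205) - 86*(-1/2205)² - 1/2205*(-1444)) = -1735589*4152014/(2205*(2085136 + 23134/315 - 86*1/4862025 + 1444/2205)) = -1735589*4152014/(2205*(2085136 + 23134/315 - 86/4862025 + 1444/2205)) = -1735589/((2205/4152014)*(10138343617624/4862025)) = -1735589/5069171808812/4577595435 = -1735589*4577595435/5069171808812 = -7944824283436215/5069171808812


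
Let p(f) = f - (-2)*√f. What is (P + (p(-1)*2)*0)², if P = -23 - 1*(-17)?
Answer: 36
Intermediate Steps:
P = -6 (P = -23 + 17 = -6)
p(f) = f + 2*√f
(P + (p(-1)*2)*0)² = (-6 + ((-1 + 2*√(-1))*2)*0)² = (-6 + ((-1 + 2*I)*2)*0)² = (-6 + (-2 + 4*I)*0)² = (-6 + 0)² = (-6)² = 36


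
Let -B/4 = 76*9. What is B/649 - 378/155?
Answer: -669402/100595 ≈ -6.6544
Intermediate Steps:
B = -2736 (B = -304*9 = -4*684 = -2736)
B/649 - 378/155 = -2736/649 - 378/155 = -669402/100595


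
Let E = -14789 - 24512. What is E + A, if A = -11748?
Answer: -51049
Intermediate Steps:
E = -39301
E + A = -39301 - 11748 = -51049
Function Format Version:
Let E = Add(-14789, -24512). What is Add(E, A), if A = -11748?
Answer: -51049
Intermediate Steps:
E = -39301
Add(E, A) = Add(-39301, -11748) = -51049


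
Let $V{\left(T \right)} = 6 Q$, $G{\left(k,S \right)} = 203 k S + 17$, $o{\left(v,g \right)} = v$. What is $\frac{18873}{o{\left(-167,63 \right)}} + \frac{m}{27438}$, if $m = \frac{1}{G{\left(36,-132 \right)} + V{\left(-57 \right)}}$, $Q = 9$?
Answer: $- \frac{499498163399957}{4419869299410} \approx -113.01$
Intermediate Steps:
$G{\left(k,S \right)} = 17 + 203 S k$ ($G{\left(k,S \right)} = 203 S k + 17 = 17 + 203 S k$)
$V{\left(T \right)} = 54$ ($V{\left(T \right)} = 6 \cdot 9 = 54$)
$m = - \frac{1}{964585}$ ($m = \frac{1}{\left(17 + 203 \left(-132\right) 36\right) + 54} = \frac{1}{\left(17 - 964656\right) + 54} = \frac{1}{-964639 + 54} = \frac{1}{-964585} = - \frac{1}{964585} \approx -1.0367 \cdot 10^{-6}$)
$\frac{18873}{o{\left(-167,63 \right)}} + \frac{m}{27438} = \frac{18873}{-167} - \frac{1}{964585 \cdot 27438} = 18873 \left(- \frac{1}{167}\right) - \frac{1}{26466283230} = - \frac{18873}{167} - \frac{1}{26466283230} = - \frac{499498163399957}{4419869299410}$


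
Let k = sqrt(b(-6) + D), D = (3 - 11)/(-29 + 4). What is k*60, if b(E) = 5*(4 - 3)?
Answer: 12*sqrt(133) ≈ 138.39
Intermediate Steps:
b(E) = 5 (b(E) = 5*1 = 5)
D = 8/25 (D = -8/(-25) = -8*(-1/25) = 8/25 ≈ 0.32000)
k = sqrt(133)/5 (k = sqrt(5 + 8/25) = sqrt(133/25) = sqrt(133)/5 ≈ 2.3065)
k*60 = (sqrt(133)/5)*60 = 12*sqrt(133)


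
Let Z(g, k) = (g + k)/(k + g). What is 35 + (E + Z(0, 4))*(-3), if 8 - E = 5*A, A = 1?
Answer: 23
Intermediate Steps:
E = 3 (E = 8 - 5 = 3)
Z(g, k) = 1 (Z(g, k) = (g + k)/(g + k) = 1)
35 + (E + Z(0, 4))*(-3) = 35 + (3 + 1)*(-3) = 35 + 4*(-3) = 35 - 12 = 23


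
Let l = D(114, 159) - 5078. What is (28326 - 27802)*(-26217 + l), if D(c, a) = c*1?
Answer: -16338844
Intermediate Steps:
D(c, a) = c
l = -4964 (l = 114 - 5078 = -4964)
(28326 - 27802)*(-26217 + l) = (28326 - 27802)*(-26217 - 4964) = 524*(-31181) = -16338844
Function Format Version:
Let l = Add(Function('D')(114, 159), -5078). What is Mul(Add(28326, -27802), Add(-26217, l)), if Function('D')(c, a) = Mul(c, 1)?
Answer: -16338844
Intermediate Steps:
Function('D')(c, a) = c
l = -4964 (l = Add(114, -5078) = -4964)
Mul(Add(28326, -27802), Add(-26217, l)) = Mul(Add(28326, -27802), Add(-26217, -4964)) = Mul(524, -31181) = -16338844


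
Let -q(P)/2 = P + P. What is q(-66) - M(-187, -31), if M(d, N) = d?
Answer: 451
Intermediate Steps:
q(P) = -4*P (q(P) = -2*(P + P) = -4*P)
q(-66) - M(-187, -31) = -4*(-66) - 1*(-187) = 264 + 187 = 451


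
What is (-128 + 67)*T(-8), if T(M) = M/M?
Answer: -61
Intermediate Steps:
T(M) = 1
(-128 + 67)*T(-8) = (-128 + 67)*1 = -61*1 = -61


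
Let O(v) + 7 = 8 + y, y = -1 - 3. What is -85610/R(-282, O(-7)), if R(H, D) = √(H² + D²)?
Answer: -85610*√8837/26511 ≈ -303.56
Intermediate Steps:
y = -4
O(v) = -3 (O(v) = -7 + (8 - 4) = -7 + 4 = -3)
R(H, D) = √(D² + H²)
-85610/R(-282, O(-7)) = -85610/√((-3)² + (-282)²) = -85610/√(9 + 79524) = -85610*√8837/26511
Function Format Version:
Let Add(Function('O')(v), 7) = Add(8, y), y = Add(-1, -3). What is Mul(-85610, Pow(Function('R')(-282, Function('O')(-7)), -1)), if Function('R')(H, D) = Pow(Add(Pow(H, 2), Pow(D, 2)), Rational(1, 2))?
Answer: Mul(Rational(-85610, 26511), Pow(8837, Rational(1, 2))) ≈ -303.56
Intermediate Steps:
y = -4
Function('O')(v) = -3 (Function('O')(v) = Add(-7, Add(8, -4)) = Add(-7, 4) = -3)
Function('R')(H, D) = Pow(Add(Pow(D, 2), Pow(H, 2)), Rational(1, 2))
Mul(-85610, Pow(Function('R')(-282, Function('O')(-7)), -1)) = Mul(-85610, Pow(Pow(Add(Pow(-3, 2), Pow(-282, 2)), Rational(1, 2)), -1)) = Mul(-85610, Pow(Pow(Add(9, 79524), Rational(1, 2)), -1)) = Mul(-85610, Pow(Pow(79533, Rational(1, 2)), -1)) = Mul(-85610, Pow(Mul(3, Pow(8837, Rational(1, 2))), -1)) = Mul(-85610, Mul(Rational(1, 26511), Pow(8837, Rational(1, 2)))) = Mul(Rational(-85610, 26511), Pow(8837, Rational(1, 2)))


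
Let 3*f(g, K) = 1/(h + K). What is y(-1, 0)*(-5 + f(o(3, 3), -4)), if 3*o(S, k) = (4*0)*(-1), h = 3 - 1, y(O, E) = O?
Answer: 31/6 ≈ 5.1667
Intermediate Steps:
h = 2
o(S, k) = 0 (o(S, k) = ((4*0)*(-1))/3 = (0*(-1))/3 = (⅓)*0 = 0)
f(g, K) = 1/(3*(2 + K))
y(-1, 0)*(-5 + f(o(3, 3), -4)) = -(-5 + 1/(3*(2 - 4))) = -(-5 + (⅓)/(-2)) = -(-5 + (⅓)*(-½)) = -(-5 - ⅙) = -1*(-31/6) = 31/6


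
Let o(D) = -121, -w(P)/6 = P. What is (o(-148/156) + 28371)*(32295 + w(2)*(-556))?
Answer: 1100817750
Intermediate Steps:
w(P) = -6*P
(o(-148/156) + 28371)*(32295 + w(2)*(-556)) = (-121 + 28371)*(32295 - 6*2*(-556)) = 28250*(32295 - 12*(-556)) = 28250*(32295 + 6672) = 28250*38967 = 1100817750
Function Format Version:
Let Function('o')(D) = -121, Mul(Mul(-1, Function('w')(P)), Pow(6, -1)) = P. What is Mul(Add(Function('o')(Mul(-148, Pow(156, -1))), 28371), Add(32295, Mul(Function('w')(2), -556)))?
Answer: 1100817750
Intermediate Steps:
Function('w')(P) = Mul(-6, P)
Mul(Add(Function('o')(Mul(-148, Pow(156, -1))), 28371), Add(32295, Mul(Function('w')(2), -556))) = Mul(Add(-121, 28371), Add(32295, Mul(Mul(-6, 2), -556))) = Mul(28250, Add(32295, Mul(-12, -556))) = Mul(28250, Add(32295, 6672)) = Mul(28250, 38967) = 1100817750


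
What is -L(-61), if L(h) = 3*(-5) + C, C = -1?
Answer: 16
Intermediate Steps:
L(h) = -16 (L(h) = 3*(-5) - 1 = -15 - 1 = -16)
-L(-61) = -1*(-16) = 16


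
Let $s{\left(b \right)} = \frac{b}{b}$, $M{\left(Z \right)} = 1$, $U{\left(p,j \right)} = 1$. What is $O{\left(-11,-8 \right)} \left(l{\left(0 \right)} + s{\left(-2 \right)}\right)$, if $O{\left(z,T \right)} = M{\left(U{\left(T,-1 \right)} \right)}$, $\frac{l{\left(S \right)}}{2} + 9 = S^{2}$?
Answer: $-17$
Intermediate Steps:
$l{\left(S \right)} = -18 + 2 S^{2}$
$O{\left(z,T \right)} = 1$
$s{\left(b \right)} = 1$
$O{\left(-11,-8 \right)} \left(l{\left(0 \right)} + s{\left(-2 \right)}\right) = 1 \left(\left(-18 + 2 \cdot 0^{2}\right) + 1\right) = 1 \left(\left(-18 + 2 \cdot 0\right) + 1\right) = 1 \left(\left(-18 + 0\right) + 1\right) = 1 \left(-18 + 1\right) = 1 \left(-17\right) = -17$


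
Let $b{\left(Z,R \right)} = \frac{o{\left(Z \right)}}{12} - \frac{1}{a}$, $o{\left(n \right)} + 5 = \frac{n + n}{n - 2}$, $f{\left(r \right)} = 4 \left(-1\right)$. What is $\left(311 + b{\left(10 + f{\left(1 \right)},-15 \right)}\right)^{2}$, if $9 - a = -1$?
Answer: $\frac{21724921}{225} \approx 96555.0$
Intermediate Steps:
$a = 10$ ($a = 9 - -1 = 9 + 1 = 10$)
$f{\left(r \right)} = -4$
$o{\left(n \right)} = -5 + \frac{2 n}{-2 + n}$ ($o{\left(n \right)} = -5 + \frac{n + n}{n - 2} = -5 + \frac{2 n}{-2 + n}$)
$b{\left(Z,R \right)} = - \frac{1}{10} + \frac{10 - 3 Z}{12 \left(-2 + Z\right)}$ ($b{\left(Z,R \right)} = \frac{\frac{1}{-2 + Z} \left(10 - 3 Z\right)}{12} - \frac{1}{10} = \frac{10 - 3 Z}{-2 + Z} \frac{1}{12} - \frac{1}{10} = \frac{10 - 3 Z}{12 \left(-2 + Z\right)} - \frac{1}{10} = - \frac{1}{10} + \frac{10 - 3 Z}{12 \left(-2 + Z\right)}$)
$\left(311 + b{\left(10 + f{\left(1 \right)},-15 \right)}\right)^{2} = \left(311 + \frac{62 - 21 \left(10 - 4\right)}{60 \left(-2 + \left(10 - 4\right)\right)}\right)^{2} = \left(311 + \frac{62 - 126}{60 \left(-2 + 6\right)}\right)^{2} = \left(311 + \frac{62 - 126}{60 \cdot 4}\right)^{2} = \left(311 + \frac{1}{60} \cdot \frac{1}{4} \left(-64\right)\right)^{2} = \left(311 - \frac{4}{15}\right)^{2} = \left(\frac{4661}{15}\right)^{2} = \frac{21724921}{225}$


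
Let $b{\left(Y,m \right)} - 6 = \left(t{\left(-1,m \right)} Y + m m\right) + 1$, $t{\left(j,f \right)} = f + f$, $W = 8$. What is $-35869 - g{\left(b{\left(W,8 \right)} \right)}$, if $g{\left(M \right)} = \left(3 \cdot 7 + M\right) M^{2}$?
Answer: $-8748089$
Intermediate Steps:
$t{\left(j,f \right)} = 2 f$
$b{\left(Y,m \right)} = 7 + m^{2} + 2 Y m$ ($b{\left(Y,m \right)} = 6 + \left(\left(2 m Y + m m\right) + 1\right) = 6 + \left(\left(2 Y m + m^{2}\right) + 1\right) = 6 + \left(\left(m^{2} + 2 Y m\right) + 1\right) = 6 + \left(1 + m^{2} + 2 Y m\right) = 7 + m^{2} + 2 Y m$)
$g{\left(M \right)} = M^{2} \left(21 + M\right)$ ($g{\left(M \right)} = \left(21 + M\right) M^{2} = M^{2} \left(21 + M\right)$)
$-35869 - g{\left(b{\left(W,8 \right)} \right)} = -35869 - \left(7 + 8^{2} + 2 \cdot 8 \cdot 8\right)^{2} \left(21 + \left(7 + 8^{2} + 2 \cdot 8 \cdot 8\right)\right) = -35869 - \left(7 + 64 + 128\right)^{2} \left(21 + \left(7 + 64 + 128\right)\right) = -35869 - 199^{2} \left(21 + 199\right) = -35869 - 39601 \cdot 220 = -35869 - 8712220 = -8748089$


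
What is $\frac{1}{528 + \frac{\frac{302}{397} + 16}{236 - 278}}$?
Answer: $\frac{2779}{1466203} \approx 0.0018954$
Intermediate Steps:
$\frac{1}{528 + \frac{\frac{302}{397} + 16}{236 - 278}} = \frac{1}{528 + \frac{302 \cdot \frac{1}{397} + 16}{-42}} = \frac{1}{528 + \left(\frac{302}{397} + 16\right) \left(- \frac{1}{42}\right)} = \frac{1}{528 + \frac{6654}{397} \left(- \frac{1}{42}\right)} = \frac{1}{528 - \frac{1109}{2779}} = \frac{1}{\frac{1466203}{2779}} = \frac{2779}{1466203}$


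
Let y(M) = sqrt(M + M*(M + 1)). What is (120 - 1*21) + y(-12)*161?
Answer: 99 + 322*sqrt(30) ≈ 1862.7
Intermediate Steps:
y(M) = sqrt(M + M*(1 + M))
(120 - 1*21) + y(-12)*161 = (120 - 1*21) + sqrt(-12*(2 - 12))*161 = (120 - 21) + sqrt(-12*(-10))*161 = 99 + sqrt(120)*161 = 99 + (2*sqrt(30))*161 = 99 + 322*sqrt(30)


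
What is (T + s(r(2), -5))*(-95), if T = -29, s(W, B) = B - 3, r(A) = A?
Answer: 3515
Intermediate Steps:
s(W, B) = -3 + B
(T + s(r(2), -5))*(-95) = (-29 + (-3 - 5))*(-95) = (-29 - 8)*(-95) = -37*(-95) = 3515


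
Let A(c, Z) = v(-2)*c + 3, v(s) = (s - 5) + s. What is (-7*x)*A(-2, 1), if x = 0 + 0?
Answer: 0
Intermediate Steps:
v(s) = -5 + 2*s (v(s) = (-5 + s) + s = -5 + 2*s)
A(c, Z) = 3 - 9*c (A(c, Z) = (-5 + 2*(-2))*c + 3 = (-5 - 4)*c + 3 = -9*c + 3 = 3 - 9*c)
x = 0
(-7*x)*A(-2, 1) = (-7*0)*(3 - 9*(-2)) = 0*(3 + 18) = 0*21 = 0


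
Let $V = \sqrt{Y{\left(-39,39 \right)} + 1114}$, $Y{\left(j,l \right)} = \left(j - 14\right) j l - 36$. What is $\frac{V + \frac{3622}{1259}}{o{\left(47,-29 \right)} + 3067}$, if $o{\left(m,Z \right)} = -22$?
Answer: $\frac{3622}{3833655} + \frac{\sqrt{81691}}{3045} \approx 0.094809$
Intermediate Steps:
$Y{\left(j,l \right)} = -36 + j l \left(-14 + j\right)$ ($Y{\left(j,l \right)} = \left(j - 14\right) j l - 36 = \left(-14 + j\right) j l - 36 = j \left(-14 + j\right) l - 36 = j l \left(-14 + j\right) - 36 = -36 + j l \left(-14 + j\right)$)
$V = \sqrt{81691}$ ($V = \sqrt{\left(-36 + 39 \left(-39\right)^{2} - \left(-546\right) 39\right) + 1114} = \sqrt{\left(-36 + 39 \cdot 1521 + 21294\right) + 1114} = \sqrt{\left(-36 + 59319 + 21294\right) + 1114} = \sqrt{80577 + 1114} = \sqrt{81691} \approx 285.82$)
$\frac{V + \frac{3622}{1259}}{o{\left(47,-29 \right)} + 3067} = \frac{\sqrt{81691} + \frac{3622}{1259}}{-22 + 3067} = \frac{\sqrt{81691} + 3622 \cdot \frac{1}{1259}}{3045} = \left(\sqrt{81691} + \frac{3622}{1259}\right) \frac{1}{3045} = \left(\frac{3622}{1259} + \sqrt{81691}\right) \frac{1}{3045} = \frac{3622}{3833655} + \frac{\sqrt{81691}}{3045}$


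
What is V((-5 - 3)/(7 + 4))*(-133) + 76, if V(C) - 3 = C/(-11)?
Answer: -40147/121 ≈ -331.79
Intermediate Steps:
V(C) = 3 - C/11 (V(C) = 3 + C/(-11) = 3 + C*(-1/11) = 3 - C/11)
V((-5 - 3)/(7 + 4))*(-133) + 76 = (3 - (-5 - 3)/(11*(7 + 4)))*(-133) + 76 = (3 - (-8)/(11*11))*(-133) + 76 = (3 - 1/11*(-8/11))*(-133) + 76 = (3 + 8/121)*(-133) + 76 = (371/121)*(-133) + 76 = -49343/121 + 76 = -40147/121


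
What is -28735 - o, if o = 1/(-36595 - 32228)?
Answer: -1977628904/68823 ≈ -28735.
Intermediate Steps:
o = -1/68823 (o = 1/(-68823) = -1/68823 ≈ -1.4530e-5)
-28735 - o = -28735 - 1*(-1/68823) = -28735 + 1/68823 = -1977628904/68823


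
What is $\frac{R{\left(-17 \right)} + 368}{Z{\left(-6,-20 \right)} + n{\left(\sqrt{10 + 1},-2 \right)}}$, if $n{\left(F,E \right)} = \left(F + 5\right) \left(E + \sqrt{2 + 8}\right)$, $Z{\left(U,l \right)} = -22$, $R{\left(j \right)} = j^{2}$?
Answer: $\frac{657}{-32 + \sqrt{110} - 2 \sqrt{11} + 5 \sqrt{10}} \approx -53.268$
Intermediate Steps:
$n{\left(F,E \right)} = \left(5 + F\right) \left(E + \sqrt{10}\right)$
$\frac{R{\left(-17 \right)} + 368}{Z{\left(-6,-20 \right)} + n{\left(\sqrt{10 + 1},-2 \right)}} = \frac{\left(-17\right)^{2} + 368}{-22 + \left(5 \left(-2\right) + 5 \sqrt{10} - 2 \sqrt{10 + 1} + \sqrt{10 + 1} \sqrt{10}\right)} = \frac{289 + 368}{-22 - \left(10 - 5 \sqrt{10} + 2 \sqrt{11} - \sqrt{11} \sqrt{10}\right)} = \frac{657}{-22 - \left(10 - \sqrt{110} - 5 \sqrt{10} + 2 \sqrt{11}\right)} = \frac{657}{-32 + \sqrt{110} - 2 \sqrt{11} + 5 \sqrt{10}}$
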